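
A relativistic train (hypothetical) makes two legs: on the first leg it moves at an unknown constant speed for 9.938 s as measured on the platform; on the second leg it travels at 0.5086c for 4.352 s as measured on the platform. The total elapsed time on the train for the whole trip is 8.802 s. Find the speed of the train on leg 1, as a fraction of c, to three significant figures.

β = 0.861

Leg 1: speed unknown; τ_1 = 9.938/γ_1.
Leg 2: γ = 1/√(1 − 0.5086²) = 1/√0.7413 = 1.161; τ_2 = 4.352/1.161 = 3.747 s.
Total proper time: τ_1 + 3.747 = 8.802, so τ_1 = 8.802 − 3.747 = 5.055 s.
γ_1 = 9.938/5.055 = 1.966; β = √(1 − 1/γ²) = √0.7413.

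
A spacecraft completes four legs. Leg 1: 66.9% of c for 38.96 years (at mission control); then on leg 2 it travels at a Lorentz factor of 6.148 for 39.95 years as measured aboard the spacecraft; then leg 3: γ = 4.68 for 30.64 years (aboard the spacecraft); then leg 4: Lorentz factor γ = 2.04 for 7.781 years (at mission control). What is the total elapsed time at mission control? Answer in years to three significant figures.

Δt = 436 years

Leg 1: 38.96 years is already measured at mission control.
Leg 2: γ = 6.148; Δt_2 = 6.148 × 39.95 = 245.6 years.
Leg 3: γ = 4.68; Δt_3 = 4.680 × 30.64 = 143.4 years.
Leg 4: 7.781 years is already measured at mission control.
Total: 38.96 + 245.6 + 143.4 + 7.781 years.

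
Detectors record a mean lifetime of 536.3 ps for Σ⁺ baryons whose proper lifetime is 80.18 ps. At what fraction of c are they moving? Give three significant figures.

γ = Δt/τ₀ = 536.3/80.18 = 6.689
β = √(1 − 1/γ²) = √(1 − 0.02235) = √0.9776

β = 0.989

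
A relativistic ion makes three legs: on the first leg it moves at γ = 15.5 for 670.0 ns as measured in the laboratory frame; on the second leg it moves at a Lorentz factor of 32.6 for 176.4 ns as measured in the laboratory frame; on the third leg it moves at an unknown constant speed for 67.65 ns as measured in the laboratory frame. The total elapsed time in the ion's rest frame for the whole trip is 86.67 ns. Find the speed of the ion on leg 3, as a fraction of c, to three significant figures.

β = 0.827

Leg 1: γ = 15.5; τ_1 = 670.0/15.50 = 43.23 ns.
Leg 2: γ = 32.6; τ_2 = 176.4/32.60 = 5.411 ns.
Leg 3: speed unknown; τ_3 = 67.65/γ_3.
Total proper time: 43.23 + 5.411 + τ_3 = 86.67, so τ_3 = 86.67 − 48.64 = 38.03 ns.
γ_3 = 67.65/38.03 = 1.779; β = √(1 − 1/γ²) = √0.6839.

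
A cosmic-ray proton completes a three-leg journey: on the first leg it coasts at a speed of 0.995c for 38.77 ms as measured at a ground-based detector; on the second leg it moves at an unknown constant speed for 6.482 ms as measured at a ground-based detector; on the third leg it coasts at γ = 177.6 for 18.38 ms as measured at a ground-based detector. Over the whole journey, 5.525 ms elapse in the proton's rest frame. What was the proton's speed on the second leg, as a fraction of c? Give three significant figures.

Leg 1: γ = 1/√(1 − 0.995²) = 1/√0.009975 = 10.01; τ_1 = 38.77/10.01 = 3.872 ms.
Leg 2: speed unknown; τ_2 = 6.482/γ_2.
Leg 3: γ = 177.6; τ_3 = 18.38/177.6 = 0.1035 ms.
Total proper time: 3.872 + τ_2 + 0.1035 = 5.525, so τ_2 = 5.525 − 3.976 = 1.549 ms.
γ_2 = 6.482/1.549 = 4.184; β = √(1 − 1/γ²) = √0.9429.

β = 0.971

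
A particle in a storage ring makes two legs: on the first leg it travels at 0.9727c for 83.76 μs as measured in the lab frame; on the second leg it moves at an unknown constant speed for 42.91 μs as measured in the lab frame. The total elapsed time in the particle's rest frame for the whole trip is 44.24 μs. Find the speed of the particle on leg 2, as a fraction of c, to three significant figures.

β = 0.816

Leg 1: γ = 1/√(1 − 0.9727²) = 1/√0.05385 = 4.309; τ_1 = 83.76/4.309 = 19.44 μs.
Leg 2: speed unknown; τ_2 = 42.91/γ_2.
Total proper time: 19.44 + τ_2 = 44.24, so τ_2 = 44.24 − 19.44 = 24.80 μs.
γ_2 = 42.91/24.80 = 1.730; β = √(1 − 1/γ²) = √0.6659.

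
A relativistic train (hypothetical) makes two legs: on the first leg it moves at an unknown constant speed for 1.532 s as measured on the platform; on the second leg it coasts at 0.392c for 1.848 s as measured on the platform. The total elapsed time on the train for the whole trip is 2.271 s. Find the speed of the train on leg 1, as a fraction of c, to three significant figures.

Leg 1: speed unknown; τ_1 = 1.532/γ_1.
Leg 2: γ = 1/√(1 − 0.392²) = 1/√0.8463 = 1.087; τ_2 = 1.848/1.087 = 1.700 s.
Total proper time: τ_1 + 1.700 = 2.271, so τ_1 = 2.271 − 1.700 = 0.5709 s.
γ_1 = 1.532/0.5709 = 2.683; β = √(1 − 1/γ²) = √0.8611.

β = 0.928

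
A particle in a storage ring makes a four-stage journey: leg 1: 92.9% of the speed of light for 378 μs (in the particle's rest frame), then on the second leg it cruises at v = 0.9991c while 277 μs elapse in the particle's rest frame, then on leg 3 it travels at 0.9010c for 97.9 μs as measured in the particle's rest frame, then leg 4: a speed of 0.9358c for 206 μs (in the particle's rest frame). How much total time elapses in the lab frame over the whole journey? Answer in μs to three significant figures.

Leg 1: β = 0.929; γ = 1/√(1 − 0.929²) = 1/√0.1370 = 2.702; Δt_1 = 2.702 × 378 = 1021 μs.
Leg 2: γ = 1/√(1 − 0.9991²) = 1/√0.001799 = 23.58; Δt_2 = 23.58 × 277 = 6530 μs.
Leg 3: γ = 1/√(1 − 0.9010²) = 1/√0.1882 = 2.305; Δt_3 = 2.305 × 97.9 = 225.7 μs.
Leg 4: γ = 1/√(1 − 0.9358²) = 1/√0.1243 = 2.837; Δt_4 = 2.837 × 206 = 584.3 μs.
Total: 1021 + 6530 + 225.7 + 584.3 μs.

Δt = 8360 μs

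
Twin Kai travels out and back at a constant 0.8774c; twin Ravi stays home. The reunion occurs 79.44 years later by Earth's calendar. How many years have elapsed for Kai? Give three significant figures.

γ = 1/√(1 − 0.8774²) = 1/√0.2302 = 2.084
Kai's clock measures proper time along the trip: τ = Δt/γ = 79.44/2.084 years.

τ = 38.1 years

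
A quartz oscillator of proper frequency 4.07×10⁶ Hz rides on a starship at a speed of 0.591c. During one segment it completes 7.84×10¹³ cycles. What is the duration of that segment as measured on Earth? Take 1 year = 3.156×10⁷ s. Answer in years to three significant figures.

Δt = 0.757 years

γ = 1/√(1 − 0.591²) = 1/√0.6507 = 1.240
Proper time for N cycles: τ = N/f = 7.84×10¹³/(4.07×10⁶) = 1.926×10⁷ s = 0.6104 years.
Lab-frame duration Δt = γτ = 1.240 × 0.6104 = 0.7566 years.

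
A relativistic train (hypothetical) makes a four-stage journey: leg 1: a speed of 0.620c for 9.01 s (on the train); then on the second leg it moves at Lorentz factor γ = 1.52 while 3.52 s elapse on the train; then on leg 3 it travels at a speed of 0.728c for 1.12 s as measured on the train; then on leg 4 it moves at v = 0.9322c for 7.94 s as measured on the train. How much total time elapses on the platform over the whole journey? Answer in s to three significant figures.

Δt = 40.4 s

Leg 1: γ = 1/√(1 − 0.620²) = 1/√0.6156 = 1.275; Δt_1 = 1.275 × 9.01 = 11.48 s.
Leg 2: γ = 1.52; Δt_2 = 1.520 × 3.52 = 5.350 s.
Leg 3: γ = 1/√(1 − 0.728²) = 1/√0.4700 = 1.459; Δt_3 = 1.459 × 1.12 = 1.634 s.
Leg 4: γ = 1/√(1 − 0.9322²) = 1/√0.1310 = 2.763; Δt_4 = 2.763 × 7.94 = 21.94 s.
Total: 11.48 + 5.350 + 1.634 + 21.94 s.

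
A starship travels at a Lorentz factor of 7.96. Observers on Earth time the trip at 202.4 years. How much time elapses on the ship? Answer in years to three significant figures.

γ = 7.96
The interval measured on Earth is the dilated one; the clock on the ship measures the proper time τ = Δt/γ = 202.4/7.960 years.

τ = 25.4 years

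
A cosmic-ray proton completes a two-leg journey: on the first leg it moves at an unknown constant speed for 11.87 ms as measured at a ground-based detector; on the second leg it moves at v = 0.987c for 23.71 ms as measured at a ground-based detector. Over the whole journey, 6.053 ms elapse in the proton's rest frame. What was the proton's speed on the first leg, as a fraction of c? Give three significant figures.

β = 0.982

Leg 1: speed unknown; τ_1 = 11.87/γ_1.
Leg 2: γ = 1/√(1 − 0.987²) = 1/√0.02583 = 6.222; τ_2 = 23.71/6.222 = 3.811 ms.
Total proper time: τ_1 + 3.811 = 6.053, so τ_1 = 6.053 − 3.811 = 2.242 ms.
γ_1 = 11.87/2.242 = 5.294; β = √(1 − 1/γ²) = √0.9643.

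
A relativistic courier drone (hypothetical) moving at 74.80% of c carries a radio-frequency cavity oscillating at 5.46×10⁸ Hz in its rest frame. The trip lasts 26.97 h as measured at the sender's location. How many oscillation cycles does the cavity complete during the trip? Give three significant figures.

N = 3.52×10¹³

β = 0.7480; γ = 1/√(1 − 0.7480²) = 1/√0.4405 = 1.507
The oscillator's own cycle count is N = f × τ where τ is the proper time aboard the drone. τ = Δt/γ = 26.97/1.507 = 17.90 h = 6.444×10⁴ s.
N = 5.46×10⁸ × 6.444×10⁴ = 3.518×10¹³.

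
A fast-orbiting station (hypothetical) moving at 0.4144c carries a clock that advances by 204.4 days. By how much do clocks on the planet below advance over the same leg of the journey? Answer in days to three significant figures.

γ = 1/√(1 − 0.4144²) = 1/√0.8283 = 1.099
The interval measured aboard the station is the proper time (both events occur at the same place in that frame); the lab-frame interval is Δt = γτ = 1.099 × 204.4 days.

Δt = 225 days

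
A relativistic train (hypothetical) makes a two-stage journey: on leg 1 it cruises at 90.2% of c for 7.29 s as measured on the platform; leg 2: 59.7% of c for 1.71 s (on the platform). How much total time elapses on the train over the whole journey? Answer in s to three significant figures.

Leg 1: β = 0.902; γ = 1/√(1 − 0.902²) = 1/√0.1864 = 2.316; τ_1 = 7.29/2.316 = 3.147 s.
Leg 2: β = 0.597; γ = 1/√(1 − 0.597²) = 1/√0.6436 = 1.247; τ_2 = 1.71/1.247 = 1.372 s.
Total: 3.147 + 1.372 s.

τ = 4.52 s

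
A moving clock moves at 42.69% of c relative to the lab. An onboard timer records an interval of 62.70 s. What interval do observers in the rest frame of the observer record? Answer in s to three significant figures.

Δt = 69.3 s

β = 0.4269; γ = 1/√(1 − 0.4269²) = 1/√0.8178 = 1.106
The interval measured on the moving clock is the proper time (both events occur at the same place in that frame); the lab-frame interval is Δt = γτ = 1.106 × 62.70 s.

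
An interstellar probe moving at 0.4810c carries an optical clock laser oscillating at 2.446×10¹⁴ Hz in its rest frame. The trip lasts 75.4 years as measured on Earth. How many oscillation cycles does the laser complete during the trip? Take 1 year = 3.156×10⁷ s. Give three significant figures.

N = 5.10×10²³

γ = 1/√(1 − 0.4810²) = 1/√0.7686 = 1.141
The oscillator's own cycle count is N = f × τ where τ is the proper time aboard the probe. τ = Δt/γ = 75.4/1.141 = 66.10 years = 2.086×10⁹ s.
N = 2.446×10¹⁴ × 2.086×10⁹ = 5.103×10²³.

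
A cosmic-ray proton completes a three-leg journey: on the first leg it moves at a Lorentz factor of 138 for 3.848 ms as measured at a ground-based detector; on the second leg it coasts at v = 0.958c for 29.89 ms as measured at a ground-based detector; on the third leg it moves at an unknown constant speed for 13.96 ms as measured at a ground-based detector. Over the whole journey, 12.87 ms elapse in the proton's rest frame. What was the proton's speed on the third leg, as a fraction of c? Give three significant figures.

Leg 1: γ = 138; τ_1 = 3.848/138.0 = 0.02788 ms.
Leg 2: γ = 1/√(1 − 0.958²) = 1/√0.08224 = 3.487; τ_2 = 29.89/3.487 = 8.572 ms.
Leg 3: speed unknown; τ_3 = 13.96/γ_3.
Total proper time: 0.02788 + 8.572 + τ_3 = 12.87, so τ_3 = 12.87 − 8.599 = 4.271 ms.
γ_3 = 13.96/4.271 = 3.269; β = √(1 − 1/γ²) = √0.9064.

β = 0.952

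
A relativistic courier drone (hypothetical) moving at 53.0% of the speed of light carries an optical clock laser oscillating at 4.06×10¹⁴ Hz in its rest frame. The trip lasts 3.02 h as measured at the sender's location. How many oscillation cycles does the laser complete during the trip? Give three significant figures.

N = 3.74×10¹⁸

β = 0.530; γ = 1/√(1 − 0.530²) = 1/√0.7191 = 1.179
The oscillator's own cycle count is N = f × τ where τ is the proper time aboard the drone. τ = Δt/γ = 3.02/1.179 = 2.561 h = 9.219×10³ s.
N = 4.06×10¹⁴ × 9.219×10³ = 3.743×10¹⁸.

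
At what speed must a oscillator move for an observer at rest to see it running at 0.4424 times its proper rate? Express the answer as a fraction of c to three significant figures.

Rate ratio = 1/γ, so γ = 1/0.4424 = 2.260.
β = √(1 − 1/γ²) = √(1 − 0.4424²) = √0.8043

β = 0.897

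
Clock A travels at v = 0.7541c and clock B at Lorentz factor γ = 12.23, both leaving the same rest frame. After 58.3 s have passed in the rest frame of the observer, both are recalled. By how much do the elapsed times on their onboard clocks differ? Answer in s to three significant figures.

A: γ = 1/√(1 − 0.7541²) = 1/√0.4313 = 1.523; τ_A = 58.3/1.523 = 38.29 s.
B: γ = 12.23; τ_B = 58.3/12.23 = 4.767 s.

|τ_A − τ_B| = 33.5 s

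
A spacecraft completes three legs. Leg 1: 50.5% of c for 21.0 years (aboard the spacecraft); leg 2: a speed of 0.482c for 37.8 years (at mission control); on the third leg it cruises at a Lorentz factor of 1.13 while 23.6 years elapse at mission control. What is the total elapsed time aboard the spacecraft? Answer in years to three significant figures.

Leg 1: 21.0 years is already measured aboard the spacecraft.
Leg 2: γ = 1/√(1 − 0.482²) = 1/√0.7677 = 1.141; τ_2 = 37.8/1.141 = 33.12 years.
Leg 3: γ = 1.13; τ_3 = 23.6/1.130 = 20.88 years.
Total: 21.00 + 33.12 + 20.88 years.

τ = 75.0 years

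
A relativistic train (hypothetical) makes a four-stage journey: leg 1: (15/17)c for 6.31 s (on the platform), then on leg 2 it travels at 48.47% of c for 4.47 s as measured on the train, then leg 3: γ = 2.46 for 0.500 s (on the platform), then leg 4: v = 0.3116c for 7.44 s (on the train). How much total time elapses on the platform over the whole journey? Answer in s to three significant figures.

Δt = 19.8 s

Leg 1: 6.31 s is already measured on the platform.
Leg 2: β = 0.4847; γ = 1/√(1 − 0.4847²) = 1/√0.7651 = 1.143; Δt_2 = 1.143 × 4.47 = 5.110 s.
Leg 3: 0.500 s is already measured on the platform.
Leg 4: γ = 1/√(1 − 0.3116²) = 1/√0.9029 = 1.052; Δt_4 = 1.052 × 7.44 = 7.830 s.
Total: 6.310 + 5.110 + 0.5000 + 7.830 s.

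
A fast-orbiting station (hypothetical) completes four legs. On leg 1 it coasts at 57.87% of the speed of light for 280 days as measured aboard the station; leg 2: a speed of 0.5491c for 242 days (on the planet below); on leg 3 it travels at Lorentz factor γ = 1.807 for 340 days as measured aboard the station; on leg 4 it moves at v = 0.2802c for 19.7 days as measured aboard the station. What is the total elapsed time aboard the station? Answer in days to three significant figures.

τ = 842 days

Leg 1: 280 days is already measured aboard the station.
Leg 2: γ = 1/√(1 − 0.5491²) = 1/√0.6985 = 1.197; τ_2 = 242/1.197 = 202.3 days.
Leg 3: 340 days is already measured aboard the station.
Leg 4: 19.7 days is already measured aboard the station.
Total: 280.0 + 202.3 + 340.0 + 19.70 days.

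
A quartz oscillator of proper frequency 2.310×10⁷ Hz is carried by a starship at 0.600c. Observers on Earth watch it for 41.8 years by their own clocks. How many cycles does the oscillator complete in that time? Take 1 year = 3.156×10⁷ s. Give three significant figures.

N = 2.44×10¹⁶

γ = 1/√(1 − 0.600²) = 5/4 = 1.250
During 41.8 years of lab time, the oscillator's proper time advances by τ = Δt/γ = 41.8/1.250 = 33.44 years = 1.055×10⁹ s.
N = f × τ = 2.310×10⁷ × 1.055×10⁹ = 2.438×10¹⁶.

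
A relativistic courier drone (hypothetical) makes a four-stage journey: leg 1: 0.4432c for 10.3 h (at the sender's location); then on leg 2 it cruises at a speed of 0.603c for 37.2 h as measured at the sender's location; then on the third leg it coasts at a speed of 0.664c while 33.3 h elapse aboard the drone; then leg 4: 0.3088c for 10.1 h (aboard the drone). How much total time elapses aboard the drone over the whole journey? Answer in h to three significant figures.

τ = 82.3 h

Leg 1: γ = 1/√(1 − 0.4432²) = 1/√0.8036 = 1.116; τ_1 = 10.3/1.116 = 9.233 h.
Leg 2: γ = 1/√(1 − 0.603²) = 1/√0.6364 = 1.254; τ_2 = 37.2/1.254 = 29.68 h.
Leg 3: 33.3 h is already measured aboard the drone.
Leg 4: 10.1 h is already measured aboard the drone.
Total: 9.233 + 29.68 + 33.30 + 10.10 h.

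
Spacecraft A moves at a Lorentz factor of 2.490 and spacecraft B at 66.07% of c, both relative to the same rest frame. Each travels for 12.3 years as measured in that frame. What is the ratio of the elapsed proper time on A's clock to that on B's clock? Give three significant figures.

A: γ = 2.490. B: β = 0.6607; γ = 1/√(1 − 0.6607²) = 1/√0.5635 = 1.332.
τ_A/τ_B = γ_B/γ_A = 1.332/2.490 = 0.5350, so τ_A/τ_B = 0.5350.

τ_A/τ_B = 0.535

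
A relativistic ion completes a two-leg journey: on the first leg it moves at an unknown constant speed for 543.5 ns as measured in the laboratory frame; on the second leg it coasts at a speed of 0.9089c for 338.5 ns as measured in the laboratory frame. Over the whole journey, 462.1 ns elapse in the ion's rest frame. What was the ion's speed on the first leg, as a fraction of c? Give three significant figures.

Leg 1: speed unknown; τ_1 = 543.5/γ_1.
Leg 2: γ = 1/√(1 − 0.9089²) = 1/√0.1739 = 2.398; τ_2 = 338.5/2.398 = 141.2 ns.
Total proper time: τ_1 + 141.2 = 462.1, so τ_1 = 462.1 − 141.2 = 320.9 ns.
γ_1 = 543.5/320.9 = 1.693; β = √(1 − 1/γ²) = √0.6513.

β = 0.807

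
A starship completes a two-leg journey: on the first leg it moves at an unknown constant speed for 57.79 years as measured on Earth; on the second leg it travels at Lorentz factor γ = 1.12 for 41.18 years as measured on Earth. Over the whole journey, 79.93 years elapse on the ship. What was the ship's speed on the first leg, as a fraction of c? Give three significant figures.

Leg 1: speed unknown; τ_1 = 57.79/γ_1.
Leg 2: γ = 1.12; τ_2 = 41.18/1.120 = 36.77 years.
Total proper time: τ_1 + 36.77 = 79.93, so τ_1 = 79.93 − 36.77 = 43.16 years.
γ_1 = 57.79/43.16 = 1.339; β = √(1 − 1/γ²) = √0.4422.

β = 0.665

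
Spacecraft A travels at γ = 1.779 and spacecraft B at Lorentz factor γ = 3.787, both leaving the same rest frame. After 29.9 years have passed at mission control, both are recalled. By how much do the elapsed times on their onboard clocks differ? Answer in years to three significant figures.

A: γ = 1.779; τ_A = 29.9/1.779 = 16.81 years.
B: γ = 3.787; τ_B = 29.9/3.787 = 7.895 years.

|τ_A − τ_B| = 8.91 years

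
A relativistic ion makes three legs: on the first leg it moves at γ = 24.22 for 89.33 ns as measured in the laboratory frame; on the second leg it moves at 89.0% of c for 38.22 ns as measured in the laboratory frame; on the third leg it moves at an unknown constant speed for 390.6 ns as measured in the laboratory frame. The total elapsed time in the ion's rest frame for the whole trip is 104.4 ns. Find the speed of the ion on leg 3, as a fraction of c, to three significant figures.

β = 0.977

Leg 1: γ = 24.22; τ_1 = 89.33/24.22 = 3.688 ns.
Leg 2: β = 0.890; γ = 1/√(1 − 0.890²) = 1/√0.2079 = 2.193; τ_2 = 38.22/2.193 = 17.43 ns.
Leg 3: speed unknown; τ_3 = 390.6/γ_3.
Total proper time: 3.688 + 17.43 + τ_3 = 104.4, so τ_3 = 104.4 − 21.12 = 83.28 ns.
γ_3 = 390.6/83.28 = 4.690; β = √(1 − 1/γ²) = √0.9545.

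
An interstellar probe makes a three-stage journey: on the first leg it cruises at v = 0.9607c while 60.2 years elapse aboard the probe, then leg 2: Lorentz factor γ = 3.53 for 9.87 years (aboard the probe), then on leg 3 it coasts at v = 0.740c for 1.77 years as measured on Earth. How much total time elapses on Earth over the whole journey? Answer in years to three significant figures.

Δt = 253 years

Leg 1: γ = 1/√(1 − 0.9607²) = 1/√0.07706 = 3.602; Δt_1 = 3.602 × 60.2 = 216.9 years.
Leg 2: γ = 3.53; Δt_2 = 3.530 × 9.87 = 34.84 years.
Leg 3: 1.77 years is already measured on Earth.
Total: 216.9 + 34.84 + 1.770 years.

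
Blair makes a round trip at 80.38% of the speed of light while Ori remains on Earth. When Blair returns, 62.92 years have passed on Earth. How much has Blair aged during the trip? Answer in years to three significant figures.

β = 0.8038; γ = 1/√(1 − 0.8038²) = 1/√0.3539 = 1.681
Blair's clock measures proper time along the trip: τ = Δt/γ = 62.92/1.681 years.

τ = 37.4 years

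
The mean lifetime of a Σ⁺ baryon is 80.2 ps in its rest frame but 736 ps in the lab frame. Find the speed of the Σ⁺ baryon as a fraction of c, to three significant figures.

γ = Δt/τ₀ = 736/80.2 = 9.177
β = √(1 − 1/γ²) = √(1 − 0.01187) = √0.9881

v = 0.994c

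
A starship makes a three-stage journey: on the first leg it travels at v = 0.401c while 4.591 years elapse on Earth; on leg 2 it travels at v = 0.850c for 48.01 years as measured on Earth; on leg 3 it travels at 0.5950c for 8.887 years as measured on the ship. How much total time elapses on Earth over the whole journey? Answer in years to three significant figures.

Δt = 63.7 years

Leg 1: 4.591 years is already measured on Earth.
Leg 2: 48.01 years is already measured on Earth.
Leg 3: γ = 1/√(1 − 0.5950²) = 1/√0.6460 = 1.244; Δt_3 = 1.244 × 8.887 = 11.06 years.
Total: 4.591 + 48.01 + 11.06 years.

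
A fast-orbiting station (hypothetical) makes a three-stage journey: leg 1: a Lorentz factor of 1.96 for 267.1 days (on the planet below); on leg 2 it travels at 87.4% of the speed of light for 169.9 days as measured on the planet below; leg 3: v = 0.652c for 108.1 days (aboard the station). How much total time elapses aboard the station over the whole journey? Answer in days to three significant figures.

Leg 1: γ = 1.96; τ_1 = 267.1/1.960 = 136.3 days.
Leg 2: β = 0.874; γ = 1/√(1 − 0.874²) = 1/√0.2361 = 2.058; τ_2 = 169.9/2.058 = 82.56 days.
Leg 3: 108.1 days is already measured aboard the station.
Total: 136.3 + 82.56 + 108.1 days.

τ = 327 days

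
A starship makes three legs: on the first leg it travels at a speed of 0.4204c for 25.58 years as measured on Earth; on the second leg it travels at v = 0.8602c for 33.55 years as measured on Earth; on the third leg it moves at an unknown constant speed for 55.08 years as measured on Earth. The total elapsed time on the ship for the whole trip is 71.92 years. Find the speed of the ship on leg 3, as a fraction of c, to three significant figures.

Leg 1: γ = 1/√(1 − 0.4204²) = 1/√0.8233 = 1.102; τ_1 = 25.58/1.102 = 23.21 years.
Leg 2: γ = 1/√(1 − 0.8602²) = 1/√0.2601 = 1.961; τ_2 = 33.55/1.961 = 17.11 years.
Leg 3: speed unknown; τ_3 = 55.08/γ_3.
Total proper time: 23.21 + 17.11 + τ_3 = 71.92, so τ_3 = 71.92 − 40.32 = 31.60 years.
γ_3 = 55.08/31.60 = 1.743; β = √(1 − 1/γ²) = √0.6708.

β = 0.819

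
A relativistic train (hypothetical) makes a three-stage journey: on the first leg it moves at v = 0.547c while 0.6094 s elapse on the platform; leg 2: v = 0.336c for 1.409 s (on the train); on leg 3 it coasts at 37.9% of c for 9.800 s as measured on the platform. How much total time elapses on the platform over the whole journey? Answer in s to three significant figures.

Δt = 11.9 s

Leg 1: 0.6094 s is already measured on the platform.
Leg 2: γ = 1/√(1 − 0.336²) = 1/√0.8871 = 1.062; Δt_2 = 1.062 × 1.409 = 1.496 s.
Leg 3: 9.800 s is already measured on the platform.
Total: 0.6094 + 1.496 + 9.800 s.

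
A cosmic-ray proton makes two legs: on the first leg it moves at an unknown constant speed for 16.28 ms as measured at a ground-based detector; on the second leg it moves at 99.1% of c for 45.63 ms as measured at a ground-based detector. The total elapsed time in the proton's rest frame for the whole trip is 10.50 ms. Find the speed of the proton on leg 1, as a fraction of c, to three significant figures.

Leg 1: speed unknown; τ_1 = 16.28/γ_1.
Leg 2: β = 0.991; γ = 1/√(1 − 0.991²) = 1/√0.01792 = 7.470; τ_2 = 45.63/7.470 = 6.108 ms.
Total proper time: τ_1 + 6.108 = 10.50, so τ_1 = 10.50 − 6.108 = 4.392 ms.
γ_1 = 16.28/4.392 = 3.707; β = √(1 − 1/γ²) = √0.9272.

β = 0.963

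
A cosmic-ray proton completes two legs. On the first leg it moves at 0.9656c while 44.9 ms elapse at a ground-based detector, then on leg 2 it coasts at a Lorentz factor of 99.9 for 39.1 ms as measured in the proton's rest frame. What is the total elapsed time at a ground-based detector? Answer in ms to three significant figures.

Δt = 3950 ms

Leg 1: 44.9 ms is already measured at a ground-based detector.
Leg 2: γ = 99.9; Δt_2 = 99.90 × 39.1 = 3906 ms.
Total: 44.90 + 3906 ms.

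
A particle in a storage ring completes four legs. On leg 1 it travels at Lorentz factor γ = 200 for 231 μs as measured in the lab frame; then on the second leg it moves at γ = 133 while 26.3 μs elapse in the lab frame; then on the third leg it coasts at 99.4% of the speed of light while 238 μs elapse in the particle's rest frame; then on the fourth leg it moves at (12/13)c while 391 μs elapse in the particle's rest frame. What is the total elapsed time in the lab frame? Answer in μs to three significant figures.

Δt = 3450 μs

Leg 1: 231 μs is already measured in the lab frame.
Leg 2: 26.3 μs is already measured in the lab frame.
Leg 3: β = 0.994; γ = 1/√(1 − 0.994²) = 1/√0.01196 = 9.142; Δt_3 = 9.142 × 238 = 2176 μs.
Leg 4: γ = 1/√(1 − (12/13)²) = 13/5 = 2.600; Δt_4 = 2.600 × 391 = 1017 μs.
Total: 231.0 + 26.30 + 2176 + 1017 μs.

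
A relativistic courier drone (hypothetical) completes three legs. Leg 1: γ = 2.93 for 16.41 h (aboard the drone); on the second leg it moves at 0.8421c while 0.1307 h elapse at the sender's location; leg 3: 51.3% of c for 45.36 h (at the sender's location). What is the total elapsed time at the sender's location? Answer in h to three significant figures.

Leg 1: γ = 2.93; Δt_1 = 2.930 × 16.41 = 48.08 h.
Leg 2: 0.1307 h is already measured at the sender's location.
Leg 3: 45.36 h is already measured at the sender's location.
Total: 48.08 + 0.1307 + 45.36 h.

Δt = 93.6 h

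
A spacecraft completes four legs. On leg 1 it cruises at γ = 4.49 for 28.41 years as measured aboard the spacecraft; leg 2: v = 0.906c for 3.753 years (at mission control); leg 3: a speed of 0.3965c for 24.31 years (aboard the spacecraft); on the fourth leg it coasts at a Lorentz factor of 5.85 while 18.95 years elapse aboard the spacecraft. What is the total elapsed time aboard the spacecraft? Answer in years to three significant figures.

Leg 1: 28.41 years is already measured aboard the spacecraft.
Leg 2: γ = 1/√(1 − 0.906²) = 1/√0.1792 = 2.363; τ_2 = 3.753/2.363 = 1.589 years.
Leg 3: 24.31 years is already measured aboard the spacecraft.
Leg 4: 18.95 years is already measured aboard the spacecraft.
Total: 28.41 + 1.589 + 24.31 + 18.95 years.

τ = 73.3 years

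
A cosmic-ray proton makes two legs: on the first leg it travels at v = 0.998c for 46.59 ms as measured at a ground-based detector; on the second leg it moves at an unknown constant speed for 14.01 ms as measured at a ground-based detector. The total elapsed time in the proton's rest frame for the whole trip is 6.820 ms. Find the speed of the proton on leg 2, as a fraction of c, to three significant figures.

β = 0.961

Leg 1: γ = 1/√(1 − 0.998²) = 1/√0.003996 = 15.82; τ_1 = 46.59/15.82 = 2.945 ms.
Leg 2: speed unknown; τ_2 = 14.01/γ_2.
Total proper time: 2.945 + τ_2 = 6.820, so τ_2 = 6.820 − 2.945 = 3.875 ms.
γ_2 = 14.01/3.875 = 3.616; β = √(1 − 1/γ²) = √0.9235.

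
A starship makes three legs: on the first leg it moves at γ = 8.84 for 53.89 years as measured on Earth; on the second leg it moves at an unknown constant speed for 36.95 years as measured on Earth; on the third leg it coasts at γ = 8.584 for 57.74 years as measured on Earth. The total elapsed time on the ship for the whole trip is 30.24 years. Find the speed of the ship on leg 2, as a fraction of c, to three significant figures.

Leg 1: γ = 8.84; τ_1 = 53.89/8.840 = 6.096 years.
Leg 2: speed unknown; τ_2 = 36.95/γ_2.
Leg 3: γ = 8.584; τ_3 = 57.74/8.584 = 6.726 years.
Total proper time: 6.096 + τ_2 + 6.726 = 30.24, so τ_2 = 30.24 − 12.82 = 17.42 years.
γ_2 = 36.95/17.42 = 2.121; β = √(1 − 1/γ²) = √0.7778.

β = 0.882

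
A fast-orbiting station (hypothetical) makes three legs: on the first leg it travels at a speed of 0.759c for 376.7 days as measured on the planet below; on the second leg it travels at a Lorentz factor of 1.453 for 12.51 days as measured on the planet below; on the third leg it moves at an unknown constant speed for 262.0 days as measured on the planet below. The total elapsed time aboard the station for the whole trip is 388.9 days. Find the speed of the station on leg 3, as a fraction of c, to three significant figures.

Leg 1: γ = 1/√(1 − 0.759²) = 1/√0.4239 = 1.536; τ_1 = 376.7/1.536 = 245.3 days.
Leg 2: γ = 1.453; τ_2 = 12.51/1.453 = 8.610 days.
Leg 3: speed unknown; τ_3 = 262.0/γ_3.
Total proper time: 245.3 + 8.610 + τ_3 = 388.9, so τ_3 = 388.9 − 253.9 = 135.0 days.
γ_3 = 262.0/135.0 = 1.940; β = √(1 − 1/γ²) = √0.7344.

β = 0.857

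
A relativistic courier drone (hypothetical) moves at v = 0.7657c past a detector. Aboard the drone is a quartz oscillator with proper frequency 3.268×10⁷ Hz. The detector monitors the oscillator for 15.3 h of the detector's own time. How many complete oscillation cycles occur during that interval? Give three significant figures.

N = 1.16×10¹²

γ = 1/√(1 − 0.7657²) = 1/√0.4137 = 1.555
During 15.3 h of lab time, the oscillator's proper time advances by τ = Δt/γ = 15.3/1.555 = 9.841 h = 3.543×10⁴ s.
N = f × τ = 3.268×10⁷ × 3.543×10⁴ = 1.158×10¹².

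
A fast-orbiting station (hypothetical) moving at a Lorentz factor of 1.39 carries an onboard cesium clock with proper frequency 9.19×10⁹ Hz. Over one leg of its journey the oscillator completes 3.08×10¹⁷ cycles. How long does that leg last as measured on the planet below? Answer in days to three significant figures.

Δt = 539 days

γ = 1.39
Proper time for N cycles: τ = N/f = 3.08×10¹⁷/(9.19×10⁹) = 3.351×10⁷ s = 387.9 days.
Lab-frame duration Δt = γτ = 1.390 × 387.9 = 539.2 days.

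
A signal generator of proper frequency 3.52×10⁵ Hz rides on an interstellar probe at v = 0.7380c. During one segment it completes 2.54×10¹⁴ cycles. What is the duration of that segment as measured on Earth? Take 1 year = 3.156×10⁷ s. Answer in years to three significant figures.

γ = 1/√(1 − 0.7380²) = 1/√0.4554 = 1.482
Proper time for N cycles: τ = N/f = 2.54×10¹⁴/(3.52×10⁵) = 7.216×10⁸ s = 22.86 years.
Lab-frame duration Δt = γτ = 1.482 × 22.86 = 33.88 years.

Δt = 33.9 years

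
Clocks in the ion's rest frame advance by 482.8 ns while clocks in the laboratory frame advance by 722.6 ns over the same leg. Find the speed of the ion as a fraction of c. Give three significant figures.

The proper time is measured in the ion's rest frame (both events occur at the ion's location); Δt is measured in the laboratory frame. γ = Δt/τ = 722.6/482.8 = 1.497.
β = √(1 − 1/γ²) = √(1 − 0.4464) = √0.5536

β = 0.744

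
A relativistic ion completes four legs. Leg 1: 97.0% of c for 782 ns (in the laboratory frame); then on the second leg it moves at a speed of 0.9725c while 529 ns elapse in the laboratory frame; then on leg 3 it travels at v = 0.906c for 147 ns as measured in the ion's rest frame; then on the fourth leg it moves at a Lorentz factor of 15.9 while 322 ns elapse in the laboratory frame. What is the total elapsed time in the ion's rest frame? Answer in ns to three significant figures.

τ = 481 ns

Leg 1: β = 0.970; γ = 1/√(1 − 0.970²) = 1/√0.05910 = 4.113; τ_1 = 782/4.113 = 190.1 ns.
Leg 2: γ = 1/√(1 − 0.9725²) = 1/√0.05424 = 4.294; τ_2 = 529/4.294 = 123.2 ns.
Leg 3: 147 ns is already measured in the ion's rest frame.
Leg 4: γ = 15.9; τ_4 = 322/15.90 = 20.25 ns.
Total: 190.1 + 123.2 + 147.0 + 20.25 ns.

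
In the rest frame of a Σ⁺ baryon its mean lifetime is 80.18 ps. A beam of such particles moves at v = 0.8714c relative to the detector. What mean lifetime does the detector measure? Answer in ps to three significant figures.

γ = 1/√(1 − 0.8714²) = 1/√0.2407 = 2.038
The rest-frame lifetime is the proper time; the lab measures the dilated interval Δt = γτ₀ = 2.038 × 80.18 ps.

Δt = 163 ps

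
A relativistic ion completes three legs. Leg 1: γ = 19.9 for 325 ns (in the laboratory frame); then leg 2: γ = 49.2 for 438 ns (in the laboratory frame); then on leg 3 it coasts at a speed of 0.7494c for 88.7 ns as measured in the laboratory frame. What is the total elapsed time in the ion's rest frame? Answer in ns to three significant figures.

τ = 84.0 ns

Leg 1: γ = 19.9; τ_1 = 325/19.90 = 16.33 ns.
Leg 2: γ = 49.2; τ_2 = 438/49.20 = 8.902 ns.
Leg 3: γ = 1/√(1 − 0.7494²) = 1/√0.4384 = 1.510; τ_3 = 88.7/1.510 = 58.73 ns.
Total: 16.33 + 8.902 + 58.73 ns.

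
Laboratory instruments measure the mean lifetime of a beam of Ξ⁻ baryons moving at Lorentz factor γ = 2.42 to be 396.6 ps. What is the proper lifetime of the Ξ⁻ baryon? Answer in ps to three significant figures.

γ = 2.42
The lab-frame lifetime is the dilated interval; the proper lifetime is τ₀ = Δt/γ = 396.6/2.420 ps.

τ₀ = 164 ps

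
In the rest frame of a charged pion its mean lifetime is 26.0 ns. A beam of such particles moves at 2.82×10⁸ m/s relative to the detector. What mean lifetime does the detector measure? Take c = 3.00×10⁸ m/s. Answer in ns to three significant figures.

β = 2.82×10⁸/3.00×10⁸ = 0.9400; γ = 1/√(1 − 0.9400²) = 2.931
The rest-frame lifetime is the proper time; the lab measures the dilated interval Δt = γτ₀ = 2.931 × 26.0 ns.

Δt = 76.2 ns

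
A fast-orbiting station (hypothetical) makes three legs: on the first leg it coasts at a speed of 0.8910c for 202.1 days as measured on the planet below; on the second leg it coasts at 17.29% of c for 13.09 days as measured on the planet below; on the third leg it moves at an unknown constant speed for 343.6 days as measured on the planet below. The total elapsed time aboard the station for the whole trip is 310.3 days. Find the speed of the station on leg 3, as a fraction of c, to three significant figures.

Leg 1: γ = 1/√(1 − 0.8910²) = 1/√0.2061 = 2.203; τ_1 = 202.1/2.203 = 91.75 days.
Leg 2: β = 0.1729; γ = 1/√(1 − 0.1729²) = 1/√0.9701 = 1.015; τ_2 = 13.09/1.015 = 12.89 days.
Leg 3: speed unknown; τ_3 = 343.6/γ_3.
Total proper time: 91.75 + 12.89 + τ_3 = 310.3, so τ_3 = 310.3 − 104.6 = 205.7 days.
γ_3 = 343.6/205.7 = 1.671; β = √(1 − 1/γ²) = √0.6418.

β = 0.801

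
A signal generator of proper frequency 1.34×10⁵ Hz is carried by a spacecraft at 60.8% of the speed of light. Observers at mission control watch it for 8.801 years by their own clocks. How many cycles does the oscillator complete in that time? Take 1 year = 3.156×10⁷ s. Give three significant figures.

N = 2.96×10¹³

β = 0.608; γ = 1/√(1 − 0.608²) = 1/√0.6303 = 1.260
During 8.801 years of lab time, the oscillator's proper time advances by τ = Δt/γ = 8.801/1.260 = 6.987 years = 2.205×10⁸ s.
N = f × τ = 1.34×10⁵ × 2.205×10⁸ = 2.955×10¹³.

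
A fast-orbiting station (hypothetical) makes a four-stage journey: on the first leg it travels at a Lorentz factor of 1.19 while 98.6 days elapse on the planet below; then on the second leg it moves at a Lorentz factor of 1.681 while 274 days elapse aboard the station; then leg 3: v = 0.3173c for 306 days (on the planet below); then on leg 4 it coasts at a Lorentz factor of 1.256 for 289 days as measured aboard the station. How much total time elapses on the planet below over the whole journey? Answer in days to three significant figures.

Δt = 1230 days

Leg 1: 98.6 days is already measured on the planet below.
Leg 2: γ = 1.681; Δt_2 = 1.681 × 274 = 460.6 days.
Leg 3: 306 days is already measured on the planet below.
Leg 4: γ = 1.256; Δt_4 = 1.256 × 289 = 363.0 days.
Total: 98.60 + 460.6 + 306.0 + 363.0 days.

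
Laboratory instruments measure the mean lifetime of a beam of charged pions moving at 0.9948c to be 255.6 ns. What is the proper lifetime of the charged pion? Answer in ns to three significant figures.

γ = 1/√(1 − 0.9948²) = 1/√0.01037 = 9.819
The lab-frame lifetime is the dilated interval; the proper lifetime is τ₀ = Δt/γ = 255.6/9.819 ns.

τ₀ = 26.0 ns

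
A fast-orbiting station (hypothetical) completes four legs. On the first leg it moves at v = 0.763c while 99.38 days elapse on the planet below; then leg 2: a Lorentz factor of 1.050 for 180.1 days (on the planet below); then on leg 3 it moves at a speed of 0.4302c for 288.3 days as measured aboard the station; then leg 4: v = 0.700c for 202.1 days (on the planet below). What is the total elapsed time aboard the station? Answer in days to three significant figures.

τ = 668 days

Leg 1: γ = 1/√(1 − 0.763²) = 1/√0.4178 = 1.547; τ_1 = 99.38/1.547 = 64.24 days.
Leg 2: γ = 1.050; τ_2 = 180.1/1.050 = 171.5 days.
Leg 3: 288.3 days is already measured aboard the station.
Leg 4: γ = 1/√(1 − 0.700²) = 1/√0.5100 = 1.400; τ_4 = 202.1/1.400 = 144.3 days.
Total: 64.24 + 171.5 + 288.3 + 144.3 days.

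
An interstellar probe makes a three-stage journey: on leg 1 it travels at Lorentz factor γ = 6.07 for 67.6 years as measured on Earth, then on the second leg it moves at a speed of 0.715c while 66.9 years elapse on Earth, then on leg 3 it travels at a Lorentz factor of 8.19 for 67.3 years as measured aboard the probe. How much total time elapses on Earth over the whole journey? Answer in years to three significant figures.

Leg 1: 67.6 years is already measured on Earth.
Leg 2: 66.9 years is already measured on Earth.
Leg 3: γ = 8.19; Δt_3 = 8.190 × 67.3 = 551.2 years.
Total: 67.60 + 66.90 + 551.2 years.

Δt = 686 years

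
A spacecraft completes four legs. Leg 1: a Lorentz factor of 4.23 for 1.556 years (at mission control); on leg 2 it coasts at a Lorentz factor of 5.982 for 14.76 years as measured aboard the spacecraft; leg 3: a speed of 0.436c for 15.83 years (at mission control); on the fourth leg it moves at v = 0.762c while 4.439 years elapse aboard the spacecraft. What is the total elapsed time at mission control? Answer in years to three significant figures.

Δt = 113 years

Leg 1: 1.556 years is already measured at mission control.
Leg 2: γ = 5.982; Δt_2 = 5.982 × 14.76 = 88.29 years.
Leg 3: 15.83 years is already measured at mission control.
Leg 4: γ = 1/√(1 − 0.762²) = 1/√0.4194 = 1.544; Δt_4 = 1.544 × 4.439 = 6.855 years.
Total: 1.556 + 88.29 + 15.83 + 6.855 years.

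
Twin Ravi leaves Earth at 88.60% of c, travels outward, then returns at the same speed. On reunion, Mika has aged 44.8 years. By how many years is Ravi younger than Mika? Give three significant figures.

Δt − τ = 24.0 years

β = 0.8860; γ = 1/√(1 − 0.8860²) = 1/√0.2150 = 2.157
Ravi's elapsed proper time: τ = 44.8/2.157 = 20.77 years.
Age gap = Δt − τ = 44.8 − 20.77 years.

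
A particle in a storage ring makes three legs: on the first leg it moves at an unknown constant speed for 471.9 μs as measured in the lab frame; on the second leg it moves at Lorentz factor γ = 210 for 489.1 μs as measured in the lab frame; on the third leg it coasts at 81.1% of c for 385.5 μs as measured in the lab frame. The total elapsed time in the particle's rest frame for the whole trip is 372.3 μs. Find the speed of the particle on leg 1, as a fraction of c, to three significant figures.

β = 0.952

Leg 1: speed unknown; τ_1 = 471.9/γ_1.
Leg 2: γ = 210; τ_2 = 489.1/210.0 = 2.329 μs.
Leg 3: β = 0.811; γ = 1/√(1 − 0.811²) = 1/√0.3423 = 1.709; τ_3 = 385.5/1.709 = 225.5 μs.
Total proper time: τ_1 + 2.329 + 225.5 = 372.3, so τ_1 = 372.3 − 227.9 = 144.4 μs.
γ_1 = 471.9/144.4 = 3.267; β = √(1 − 1/γ²) = √0.9063.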